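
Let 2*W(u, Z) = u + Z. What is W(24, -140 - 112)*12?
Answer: -1368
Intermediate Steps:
W(u, Z) = Z/2 + u/2 (W(u, Z) = (u + Z)/2 = (Z + u)/2 = Z/2 + u/2)
W(24, -140 - 112)*12 = ((-140 - 112)/2 + (1/2)*24)*12 = ((1/2)*(-252) + 12)*12 = (-126 + 12)*12 = -114*12 = -1368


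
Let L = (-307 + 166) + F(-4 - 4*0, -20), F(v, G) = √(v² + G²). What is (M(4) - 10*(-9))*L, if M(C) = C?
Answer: -13254 + 376*√26 ≈ -11337.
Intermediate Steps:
F(v, G) = √(G² + v²)
L = -141 + 4*√26 (L = (-307 + 166) + √((-20)² + (-4 - 4*0)²) = -141 + √(400 + (-4 + 0)²) = -141 + √(400 + (-4)²) = -141 + √(400 + 16) = -141 + √416 = -141 + 4*√26 ≈ -120.60)
(M(4) - 10*(-9))*L = (4 - 10*(-9))*(-141 + 4*√26) = (4 + 90)*(-141 + 4*√26) = 94*(-141 + 4*√26) = -13254 + 376*√26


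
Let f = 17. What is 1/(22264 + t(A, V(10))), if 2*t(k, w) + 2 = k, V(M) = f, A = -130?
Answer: 1/22198 ≈ 4.5049e-5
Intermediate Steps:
V(M) = 17
t(k, w) = -1 + k/2
1/(22264 + t(A, V(10))) = 1/(22264 + (-1 + (1/2)*(-130))) = 1/(22264 + (-1 - 65)) = 1/(22264 - 66) = 1/22198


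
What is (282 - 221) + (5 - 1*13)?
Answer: 53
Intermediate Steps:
(282 - 221) + (5 - 1*13) = 61 + (5 - 13) = 61 - 8 = 53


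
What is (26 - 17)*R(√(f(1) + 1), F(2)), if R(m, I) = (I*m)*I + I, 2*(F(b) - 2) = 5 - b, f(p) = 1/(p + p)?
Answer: 63/2 + 441*√6/8 ≈ 166.53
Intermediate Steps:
f(p) = 1/(2*p)
F(b) = 9/2 - b/2 (F(b) = 2 + (5 - b)/2 = 2 + (5/2 - b/2) = 9/2 - b/2)
R(m, I) = I + m*I² (R(m, I) = m*I² + I = I + m*I²)
(26 - 17)*R(√(f(1) + 1), F(2)) = (26 - 17)*((9/2 - ½*2)*(1 + (9/2 - ½*2)*√((½)/1 + 1))) = 9*((9/2 - 1)*(1 + (9/2 - 1)*√((½)*1 + 1))) = 9*(7*(1 + 7*√(½ + 1)/2)/2) = 9*(7*(1 + 7*√(3/2)/2)/2) = 9*(7*(1 + 7*(√6/2)/2)/2) = 9*(7*(1 + 7*√6/4)/2) = 9*(7/2 + 49*√6/8) = 63/2 + 441*√6/8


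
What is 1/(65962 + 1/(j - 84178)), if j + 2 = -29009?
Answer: 113189/7466172817 ≈ 1.5160e-5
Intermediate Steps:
j = -29011 (j = -2 - 29009 = -29011)
1/(65962 + 1/(j - 84178)) = 1/(65962 + 1/(-29011 - 84178)) = 1/(65962 + 1/(-113189)) = 1/(65962 - 1/113189) = 1/(7466172817/113189) = 113189/7466172817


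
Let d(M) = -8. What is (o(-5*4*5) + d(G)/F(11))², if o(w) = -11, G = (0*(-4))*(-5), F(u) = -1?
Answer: 9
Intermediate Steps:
G = 0 (G = 0*(-5) = 0)
(o(-5*4*5) + d(G)/F(11))² = (-11 - 8/(-1))² = (-11 - 8*(-1))² = (-11 + 8)² = (-3)² = 9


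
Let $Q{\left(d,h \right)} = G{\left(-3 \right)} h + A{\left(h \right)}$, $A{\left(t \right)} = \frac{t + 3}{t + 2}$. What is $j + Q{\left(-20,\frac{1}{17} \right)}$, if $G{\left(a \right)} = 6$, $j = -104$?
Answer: $- \frac{60786}{595} \approx -102.16$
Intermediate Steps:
$A{\left(t \right)} = \frac{3 + t}{2 + t}$
$Q{\left(d,h \right)} = 6 h + \frac{3 + h}{2 + h}$
$j + Q{\left(-20,\frac{1}{17} \right)} = -104 + \frac{3 + \frac{1}{17} + \frac{6 \left(2 + \frac{1}{17}\right)}{17}}{2 + \frac{1}{17}} = -104 + \frac{3 + \frac{1}{17} + 6 \cdot \frac{1}{17} \left(2 + \frac{1}{17}\right)}{2 + \frac{1}{17}} = -104 + \frac{3 + \frac{1}{17} + 6 \cdot \frac{1}{17} \cdot \frac{35}{17}}{\frac{35}{17}} = -104 + \frac{17 \left(3 + \frac{1}{17} + \frac{210}{289}\right)}{35} = -104 + \frac{17}{35} \cdot \frac{1094}{289} = -104 + \frac{1094}{595} = - \frac{60786}{595}$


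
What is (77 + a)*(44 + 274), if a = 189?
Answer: 84588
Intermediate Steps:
(77 + a)*(44 + 274) = (77 + 189)*(44 + 274) = 266*318 = 84588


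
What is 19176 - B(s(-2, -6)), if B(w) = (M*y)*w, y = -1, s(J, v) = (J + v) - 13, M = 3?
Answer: 19113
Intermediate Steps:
s(J, v) = -13 + J + v
B(w) = -3*w (B(w) = (3*(-1))*w = -3*w)
19176 - B(s(-2, -6)) = 19176 - (-3)*(-13 - 2 - 6) = 19176 - (-3)*(-21) = 19176 - 1*63 = 19176 - 63 = 19113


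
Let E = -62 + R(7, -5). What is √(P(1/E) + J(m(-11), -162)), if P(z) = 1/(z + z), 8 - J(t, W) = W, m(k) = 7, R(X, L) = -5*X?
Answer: 9*√6/2 ≈ 11.023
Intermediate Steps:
E = -97 (E = -62 - 5*7 = -62 - 35 = -97)
J(t, W) = 8 - W
P(z) = 1/(2*z)
√(P(1/E) + J(m(-11), -162)) = √(1/(2*(1/(-97))) + (8 - 1*(-162))) = √(1/(2*(-1/97)) + (8 + 162)) = √((½)*(-97) + 170) = √(-97/2 + 170) = √(243/2) = 9*√6/2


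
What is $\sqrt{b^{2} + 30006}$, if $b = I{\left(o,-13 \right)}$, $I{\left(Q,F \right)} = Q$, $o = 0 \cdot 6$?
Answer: $3 \sqrt{3334} \approx 173.22$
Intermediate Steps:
$o = 0$
$b = 0$
$\sqrt{b^{2} + 30006} = \sqrt{0^{2} + 30006} = \sqrt{0 + 30006} = \sqrt{30006} = 3 \sqrt{3334}$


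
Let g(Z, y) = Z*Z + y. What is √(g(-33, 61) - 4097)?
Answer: I*√2947 ≈ 54.286*I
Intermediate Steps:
g(Z, y) = y + Z² (g(Z, y) = Z² + y = y + Z²)
√(g(-33, 61) - 4097) = √((61 + (-33)²) - 4097) = √((61 + 1089) - 4097) = √(1150 - 4097) = √(-2947) = I*√2947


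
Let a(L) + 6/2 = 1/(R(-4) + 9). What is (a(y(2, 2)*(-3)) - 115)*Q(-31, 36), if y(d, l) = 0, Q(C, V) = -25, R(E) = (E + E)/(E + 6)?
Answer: 2945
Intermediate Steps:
R(E) = 2*E/(6 + E) (R(E) = (2*E)/(6 + E) = 2*E/(6 + E))
a(L) = -14/5 (a(L) = -3 + 1/(2*(-4)/(6 - 4) + 9) = -3 + 1/(2*(-4)/2 + 9) = -3 + 1/(2*(-4)*(1/2) + 9) = -3 + 1/(-4 + 9) = -3 + 1/5 = -14/5)
(a(y(2, 2)*(-3)) - 115)*Q(-31, 36) = (-14/5 - 115)*(-25) = -589/5*(-25) = 2945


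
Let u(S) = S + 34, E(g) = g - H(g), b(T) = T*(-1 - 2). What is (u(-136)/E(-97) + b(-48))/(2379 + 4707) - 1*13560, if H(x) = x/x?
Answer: -1569404911/115738 ≈ -13560.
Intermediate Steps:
H(x) = 1
b(T) = -3*T (b(T) = T*(-3) = -3*T)
E(g) = -1 + g (E(g) = g - 1*1 = g - 1 = -1 + g)
u(S) = 34 + S
(u(-136)/E(-97) + b(-48))/(2379 + 4707) - 1*13560 = ((34 - 136)/(-1 - 97) - 3*(-48))/(2379 + 4707) - 1*13560 = (-102/(-98) + 144)/7086 - 13560 = (-102*(-1/98) + 144)*(1/7086) - 13560 = (51/49 + 144)*(1/7086) - 13560 = (7107/49)*(1/7086) - 13560 = 2369/115738 - 13560 = -1569404911/115738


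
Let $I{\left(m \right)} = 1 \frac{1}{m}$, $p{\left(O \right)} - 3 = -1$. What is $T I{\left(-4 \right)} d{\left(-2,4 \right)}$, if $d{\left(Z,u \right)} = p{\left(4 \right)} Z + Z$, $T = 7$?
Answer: $\frac{21}{2} \approx 10.5$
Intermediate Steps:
$p{\left(O \right)} = 2$ ($p{\left(O \right)} = 3 - 1 = 2$)
$I{\left(m \right)} = \frac{1}{m}$
$d{\left(Z,u \right)} = 3 Z$ ($d{\left(Z,u \right)} = 2 Z + Z = 3 Z$)
$T I{\left(-4 \right)} d{\left(-2,4 \right)} = \frac{7}{-4} \cdot 3 \left(-2\right) = 7 \left(- \frac{1}{4}\right) \left(-6\right) = \left(- \frac{7}{4}\right) \left(-6\right) = \frac{21}{2}$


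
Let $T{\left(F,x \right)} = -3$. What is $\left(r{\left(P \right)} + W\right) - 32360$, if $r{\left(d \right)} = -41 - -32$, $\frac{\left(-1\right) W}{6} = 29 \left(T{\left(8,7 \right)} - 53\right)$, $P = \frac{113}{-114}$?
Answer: $-22625$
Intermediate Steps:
$P = - \frac{113}{114}$ ($P = 113 \left(- \frac{1}{114}\right) = - \frac{113}{114} \approx -0.99123$)
$W = 9744$ ($W = - 6 \cdot 29 \left(-3 - 53\right) = - 6 \cdot 29 \left(-56\right) = \left(-6\right) \left(-1624\right) = 9744$)
$r{\left(d \right)} = -9$ ($r{\left(d \right)} = -41 + 32 = -9$)
$\left(r{\left(P \right)} + W\right) - 32360 = \left(-9 + 9744\right) - 32360 = 9735 - 32360 = -22625$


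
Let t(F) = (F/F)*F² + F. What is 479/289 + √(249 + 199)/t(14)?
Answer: 479/289 + 4*√7/105 ≈ 1.7582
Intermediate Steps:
t(F) = F + F² (t(F) = 1*F² + F = F² + F = F + F²)
479/289 + √(249 + 199)/t(14) = 479/289 + √(249 + 199)/((14*(1 + 14))) = 479*(1/289) + √448/((14*15)) = 479/289 + (8*√7)/210 = 479/289 + (8*√7)*(1/210) = 479/289 + 4*√7/105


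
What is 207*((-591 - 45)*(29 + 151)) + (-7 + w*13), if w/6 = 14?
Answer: -23696275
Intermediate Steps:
w = 84 (w = 6*14 = 84)
207*((-591 - 45)*(29 + 151)) + (-7 + w*13) = 207*((-591 - 45)*(29 + 151)) + (-7 + 84*13) = 207*(-636*180) + (-7 + 1092) = 207*(-114480) + 1085 = -23697360 + 1085 = -23696275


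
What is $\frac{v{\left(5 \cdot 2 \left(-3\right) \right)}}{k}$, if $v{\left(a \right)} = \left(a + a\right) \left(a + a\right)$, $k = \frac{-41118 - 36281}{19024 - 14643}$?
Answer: $- \frac{15771600}{77399} \approx -203.77$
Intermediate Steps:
$k = - \frac{77399}{4381}$ ($k = - \frac{77399}{19024 - 14643} = - \frac{77399}{4381} \approx -17.667$)
$v{\left(a \right)} = 4 a^{2}$ ($v{\left(a \right)} = 2 a 2 a = 4 a^{2}$)
$\frac{v{\left(5 \cdot 2 \left(-3\right) \right)}}{k} = \frac{4 \left(5 \cdot 2 \left(-3\right)\right)^{2}}{- \frac{77399}{4381}} = 4 \left(10 \left(-3\right)\right)^{2} \left(- \frac{4381}{77399}\right) = 4 \left(-30\right)^{2} \left(- \frac{4381}{77399}\right) = 4 \cdot 900 \left(- \frac{4381}{77399}\right) = 3600 \left(- \frac{4381}{77399}\right) = - \frac{15771600}{77399}$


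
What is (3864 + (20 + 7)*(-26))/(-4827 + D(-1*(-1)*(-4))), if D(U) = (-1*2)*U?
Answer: -3162/4819 ≈ -0.65615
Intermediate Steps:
D(U) = -2*U
(3864 + (20 + 7)*(-26))/(-4827 + D(-1*(-1)*(-4))) = (3864 + (20 + 7)*(-26))/(-4827 - 2*(-1*(-1))*(-4)) = (3864 + 27*(-26))/(-4827 - 2*(-4)) = (3864 - 702)/(-4827 - 2*(-4)) = 3162/(-4827 + 8) = 3162/(-4819) = 3162*(-1/4819) = -3162/4819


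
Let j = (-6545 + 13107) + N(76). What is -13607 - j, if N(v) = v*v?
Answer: -25945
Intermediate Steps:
N(v) = v²
j = 12338 (j = (-6545 + 13107) + 76² = 6562 + 5776 = 12338)
-13607 - j = -13607 - 1*12338 = -13607 - 12338 = -25945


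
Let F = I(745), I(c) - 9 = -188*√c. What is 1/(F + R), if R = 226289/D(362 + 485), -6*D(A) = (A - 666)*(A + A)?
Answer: -919842/5297772026669 - 22543728647*√745/3157472127894724 ≈ -0.00019505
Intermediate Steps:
D(A) = -A*(-666 + A)/3 (D(A) = -(A - 666)*(A + A)/6 = -(-666 + A)*2*A/6 = -A*(-666 + A)/3)
I(c) = 9 - 188*√c
R = -96981/21901 (R = 226289/(((362 + 485)*(666 - (362 + 485))/3)) = 226289/(((⅓)*847*(666 - 1*847))) = 226289/(((⅓)*847*(666 - 847))) = 226289/(((⅓)*847*(-181))) = 226289/(-153307/3) = 226289*(-3/153307) = -96981/21901 ≈ -4.4282)
F = 9 - 188*√745 ≈ -5122.4
1/(F + R) = 1/((9 - 188*√745) - 96981/21901) = 1/(100128/21901 - 188*√745)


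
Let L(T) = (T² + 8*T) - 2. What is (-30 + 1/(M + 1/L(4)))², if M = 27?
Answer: 1387115536/1545049 ≈ 897.78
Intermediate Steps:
L(T) = -2 + T² + 8*T
(-30 + 1/(M + 1/L(4)))² = (-30 + 1/(27 + 1/(-2 + 4² + 8*4)))² = (-30 + 1/(27 + 1/(-2 + 16 + 32)))² = (-30 + 1/(27 + 1/46))² = (-30 + 1/(1243/46))² = (-30 + 46/1243)² = (-37244/1243)² = 1387115536/1545049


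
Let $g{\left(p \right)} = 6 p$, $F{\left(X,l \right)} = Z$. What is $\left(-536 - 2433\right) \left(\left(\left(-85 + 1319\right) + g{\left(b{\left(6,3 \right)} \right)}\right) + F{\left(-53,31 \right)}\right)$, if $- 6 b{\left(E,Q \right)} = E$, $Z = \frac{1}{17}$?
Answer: $- \frac{61983813}{17} \approx -3.6461 \cdot 10^{6}$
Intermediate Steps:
$Z = \frac{1}{17} \approx 0.058824$
$b{\left(E,Q \right)} = - \frac{E}{6}$
$F{\left(X,l \right)} = \frac{1}{17}$
$\left(-536 - 2433\right) \left(\left(\left(-85 + 1319\right) + g{\left(b{\left(6,3 \right)} \right)}\right) + F{\left(-53,31 \right)}\right) = \left(-536 - 2433\right) \left(\left(\left(-85 + 1319\right) + 6 \left(\left(- \frac{1}{6}\right) 6\right)\right) + \frac{1}{17}\right) = - 2969 \left(\left(1234 + 6 \left(-1\right)\right) + \frac{1}{17}\right) = - 2969 \left(\left(1234 - 6\right) + \frac{1}{17}\right) = - 2969 \left(1228 + \frac{1}{17}\right) = \left(-2969\right) \frac{20877}{17} = - \frac{61983813}{17}$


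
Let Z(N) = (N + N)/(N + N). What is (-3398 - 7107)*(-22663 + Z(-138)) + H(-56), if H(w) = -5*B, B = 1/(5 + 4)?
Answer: 2142578785/9 ≈ 2.3806e+8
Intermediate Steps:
Z(N) = 1 (Z(N) = (2*N)/((2*N)) = (2*N)*(1/(2*N)) = 1)
B = ⅑ (B = 1/9 = ⅑ ≈ 0.11111)
H(w) = -5/9 (H(w) = -5*⅑ = -5/9)
(-3398 - 7107)*(-22663 + Z(-138)) + H(-56) = (-3398 - 7107)*(-22663 + 1) - 5/9 = -10505*(-22662) - 5/9 = 238064310 - 5/9 = 2142578785/9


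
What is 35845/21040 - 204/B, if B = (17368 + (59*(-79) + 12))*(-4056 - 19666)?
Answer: 1081516192187/634819128272 ≈ 1.7037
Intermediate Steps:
B = -301720118 (B = (17368 + (-4661 + 12))*(-23722) = (17368 - 4649)*(-23722) = 12719*(-23722) = -301720118)
35845/21040 - 204/B = 35845/21040 - 204/(-301720118) = 35845*(1/21040) - 204*(-1/301720118) = 7169/4208 + 102/150860059 = 1081516192187/634819128272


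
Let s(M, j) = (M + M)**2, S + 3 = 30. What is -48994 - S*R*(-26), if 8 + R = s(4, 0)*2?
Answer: 35246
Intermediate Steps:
S = 27 (S = -3 + 30 = 27)
s(M, j) = 4*M**2 (s(M, j) = (2*M)**2 = 4*M**2)
R = 120 (R = -8 + (4*4**2)*2 = -8 + (4*16)*2 = -8 + 64*2 = -8 + 128 = 120)
-48994 - S*R*(-26) = -48994 - 27*120*(-26) = -48994 - 3240*(-26) = -48994 - 1*(-84240) = -48994 + 84240 = 35246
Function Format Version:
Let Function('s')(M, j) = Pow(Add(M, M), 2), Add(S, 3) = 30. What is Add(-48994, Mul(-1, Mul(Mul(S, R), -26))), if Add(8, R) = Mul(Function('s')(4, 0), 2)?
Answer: 35246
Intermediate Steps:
S = 27 (S = Add(-3, 30) = 27)
Function('s')(M, j) = Mul(4, Pow(M, 2)) (Function('s')(M, j) = Pow(Mul(2, M), 2) = Mul(4, Pow(M, 2)))
R = 120 (R = Add(-8, Mul(Mul(4, Pow(4, 2)), 2)) = Add(-8, Mul(Mul(4, 16), 2)) = Add(-8, Mul(64, 2)) = Add(-8, 128) = 120)
Add(-48994, Mul(-1, Mul(Mul(S, R), -26))) = Add(-48994, Mul(-1, Mul(Mul(27, 120), -26))) = Add(-48994, Mul(-1, Mul(3240, -26))) = Add(-48994, Mul(-1, -84240)) = Add(-48994, 84240) = 35246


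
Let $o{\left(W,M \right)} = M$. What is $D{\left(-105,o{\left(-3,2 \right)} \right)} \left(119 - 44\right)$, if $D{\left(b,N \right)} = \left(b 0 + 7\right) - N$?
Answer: $375$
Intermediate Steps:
$D{\left(b,N \right)} = 7 - N$ ($D{\left(b,N \right)} = \left(0 + 7\right) - N = 7 - N$)
$D{\left(-105,o{\left(-3,2 \right)} \right)} \left(119 - 44\right) = \left(7 - 2\right) \left(119 - 44\right) = \left(7 - 2\right) 75 = 5 \cdot 75 = 375$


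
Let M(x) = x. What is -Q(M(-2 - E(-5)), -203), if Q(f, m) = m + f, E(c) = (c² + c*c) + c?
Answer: 250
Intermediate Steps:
E(c) = c + 2*c² (E(c) = (c² + c²) + c = 2*c² + c = c + 2*c²)
Q(f, m) = f + m
-Q(M(-2 - E(-5)), -203) = -((-2 - (-5)*(1 + 2*(-5))) - 203) = -((-2 - (-5)*(1 - 10)) - 203) = -((-2 - (-5)*(-9)) - 203) = -((-2 - 1*45) - 203) = -((-2 - 45) - 203) = -(-47 - 203) = -1*(-250) = 250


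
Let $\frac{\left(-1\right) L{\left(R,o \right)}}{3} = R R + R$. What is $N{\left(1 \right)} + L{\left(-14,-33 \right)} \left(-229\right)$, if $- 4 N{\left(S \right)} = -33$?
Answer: $\frac{500169}{4} \approx 1.2504 \cdot 10^{5}$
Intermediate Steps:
$L{\left(R,o \right)} = - 3 R - 3 R^{2}$ ($L{\left(R,o \right)} = - 3 \left(R R + R\right) = - 3 \left(R^{2} + R\right) = - 3 \left(R + R^{2}\right) = - 3 R - 3 R^{2}$)
$N{\left(S \right)} = \frac{33}{4}$ ($N{\left(S \right)} = \left(- \frac{1}{4}\right) \left(-33\right) = \frac{33}{4}$)
$N{\left(1 \right)} + L{\left(-14,-33 \right)} \left(-229\right) = \frac{33}{4} + \left(-3\right) \left(-14\right) \left(1 - 14\right) \left(-229\right) = \frac{33}{4} + \left(-3\right) \left(-14\right) \left(-13\right) \left(-229\right) = \frac{33}{4} - -125034 = \frac{33}{4} + 125034 = \frac{500169}{4}$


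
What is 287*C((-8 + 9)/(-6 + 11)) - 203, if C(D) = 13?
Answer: 3528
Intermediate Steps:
287*C((-8 + 9)/(-6 + 11)) - 203 = 287*13 - 203 = 3731 - 203 = 3528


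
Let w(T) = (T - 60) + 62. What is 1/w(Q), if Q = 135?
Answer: 1/137 ≈ 0.0072993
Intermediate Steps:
w(T) = 2 + T (w(T) = (-60 + T) + 62 = 2 + T)
1/w(Q) = 1/(2 + 135) = 1/137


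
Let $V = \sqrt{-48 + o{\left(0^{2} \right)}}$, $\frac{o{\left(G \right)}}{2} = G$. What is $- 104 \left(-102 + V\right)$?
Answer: $10608 - 416 i \sqrt{3} \approx 10608.0 - 720.53 i$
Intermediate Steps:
$o{\left(G \right)} = 2 G$
$V = 4 i \sqrt{3}$ ($V = \sqrt{-48 + 2 \cdot 0^{2}} = \sqrt{-48 + 2 \cdot 0} = \sqrt{-48 + 0} = \sqrt{-48} = 4 i \sqrt{3} \approx 6.9282 i$)
$- 104 \left(-102 + V\right) = - 104 \left(-102 + 4 i \sqrt{3}\right) = 10608 - 416 i \sqrt{3}$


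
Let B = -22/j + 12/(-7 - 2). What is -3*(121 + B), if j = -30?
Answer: -1806/5 ≈ -361.20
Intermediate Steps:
B = -⅗ (B = -22/(-30) + 12/(-7 - 2) = -22*(-1/30) + 12/(-9) = 11/15 + 12*(-⅑) = 11/15 - 4/3 = -⅗ ≈ -0.60000)
-3*(121 + B) = -3*(121 - ⅗) = -3*602/5 = -1806/5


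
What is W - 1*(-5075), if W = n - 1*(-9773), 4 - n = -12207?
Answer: 27059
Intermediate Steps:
n = 12211 (n = 4 - 1*(-12207) = 4 + 12207 = 12211)
W = 21984 (W = 12211 - 1*(-9773) = 12211 + 9773 = 21984)
W - 1*(-5075) = 21984 - 1*(-5075) = 21984 + 5075 = 27059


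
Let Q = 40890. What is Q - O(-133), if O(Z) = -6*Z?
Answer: 40092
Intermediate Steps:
Q - O(-133) = 40890 - (-6)*(-133) = 40890 - 1*798 = 40890 - 798 = 40092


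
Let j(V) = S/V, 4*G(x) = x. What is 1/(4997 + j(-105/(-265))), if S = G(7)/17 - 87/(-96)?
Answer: 3808/19038275 ≈ 0.00020002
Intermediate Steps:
G(x) = x/4
S = 549/544 (S = ((¼)*7)/17 - 87/(-96) = (7/4)*(1/17) - 87*(-1/96) = 7/68 + 29/32 = 549/544 ≈ 1.0092)
j(V) = 549/(544*V)
1/(4997 + j(-105/(-265))) = 1/(4997 + 549/(544*((-105/(-265))))) = 1/(4997 + 549/(544*((-105*(-1/265))))) = 1/(4997 + 549/(544*(21/53))) = 1/(4997 + (549/544)*(53/21)) = 1/(4997 + 9699/3808) = 1/(19038275/3808) = 3808/19038275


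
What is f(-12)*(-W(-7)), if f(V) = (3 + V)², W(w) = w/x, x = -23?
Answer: -567/23 ≈ -24.652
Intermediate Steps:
W(w) = -w/23 (W(w) = w/(-23) = w*(-1/23) = -w/23)
f(-12)*(-W(-7)) = (3 - 12)²*(-(-1)*(-7)/23) = (-9)²*(-1*7/23) = 81*(-7/23) = -567/23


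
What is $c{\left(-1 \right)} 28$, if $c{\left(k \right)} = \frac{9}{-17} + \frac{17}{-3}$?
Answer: $- \frac{8848}{51} \approx -173.49$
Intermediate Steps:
$c{\left(k \right)} = - \frac{316}{51}$ ($c{\left(k \right)} = 9 \left(- \frac{1}{17}\right) + 17 \left(- \frac{1}{3}\right) = - \frac{9}{17} - \frac{17}{3} = - \frac{316}{51}$)
$c{\left(-1 \right)} 28 = \left(- \frac{316}{51}\right) 28 = - \frac{8848}{51}$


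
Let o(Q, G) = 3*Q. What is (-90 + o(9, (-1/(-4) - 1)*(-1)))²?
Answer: 3969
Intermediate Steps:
(-90 + o(9, (-1/(-4) - 1)*(-1)))² = (-90 + 3*9)² = (-90 + 27)² = (-63)² = 3969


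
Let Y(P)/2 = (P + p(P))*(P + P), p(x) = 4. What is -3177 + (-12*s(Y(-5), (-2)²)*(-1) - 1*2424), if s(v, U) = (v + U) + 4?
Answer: -5265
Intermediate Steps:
Y(P) = 4*P*(4 + P) (Y(P) = 2*((P + 4)*(P + P)) = 2*((4 + P)*(2*P)) = 2*(2*P*(4 + P)) = 4*P*(4 + P))
s(v, U) = 4 + U + v (s(v, U) = (U + v) + 4 = 4 + U + v)
-3177 + (-12*s(Y(-5), (-2)²)*(-1) - 1*2424) = -3177 + (-12*(4 + (-2)² + 4*(-5)*(4 - 5))*(-1) - 1*2424) = -3177 + (-12*(4 + 4 + 4*(-5)*(-1))*(-1) - 2424) = -3177 + (-12*(4 + 4 + 20)*(-1) - 2424) = -3177 + (-12*28*(-1) - 2424) = -3177 + (-336*(-1) - 2424) = -3177 + (336 - 2424) = -3177 - 2088 = -5265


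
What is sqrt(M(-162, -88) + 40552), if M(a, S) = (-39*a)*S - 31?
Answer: I*sqrt(515463) ≈ 717.96*I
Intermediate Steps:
M(a, S) = -31 - 39*S*a (M(a, S) = -39*S*a - 31 = -31 - 39*S*a)
sqrt(M(-162, -88) + 40552) = sqrt((-31 - 39*(-88)*(-162)) + 40552) = sqrt((-31 - 555984) + 40552) = sqrt(-556015 + 40552) = sqrt(-515463) = I*sqrt(515463)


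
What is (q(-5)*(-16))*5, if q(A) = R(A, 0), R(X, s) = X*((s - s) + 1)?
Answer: 400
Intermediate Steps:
R(X, s) = X (R(X, s) = X*(0 + 1) = X*1 = X)
q(A) = A
(q(-5)*(-16))*5 = -5*(-16)*5 = 80*5 = 400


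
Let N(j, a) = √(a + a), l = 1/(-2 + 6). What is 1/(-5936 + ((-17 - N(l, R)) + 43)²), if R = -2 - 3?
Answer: I/(2*(-2635*I + 26*√10)) ≈ -0.00018957 + 5.9151e-6*I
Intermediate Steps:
R = -5
l = ¼ (l = 1/4 = ¼ ≈ 0.25000)
N(j, a) = √2*√a (N(j, a) = √(2*a) = √2*√a)
1/(-5936 + ((-17 - N(l, R)) + 43)²) = 1/(-5936 + ((-17 - √2*√(-5)) + 43)²) = 1/(-5936 + ((-17 - √2*I*√5) + 43)²) = 1/(-5936 + ((-17 - I*√10) + 43)²) = 1/(-5936 + (26 - I*√10)²)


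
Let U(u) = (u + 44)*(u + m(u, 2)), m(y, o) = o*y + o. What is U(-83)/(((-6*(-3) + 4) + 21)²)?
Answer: 9633/1849 ≈ 5.2098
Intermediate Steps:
m(y, o) = o + o*y
U(u) = (2 + 3*u)*(44 + u) (U(u) = (u + 44)*(u + 2*(1 + u)) = (44 + u)*(u + (2 + 2*u)) = (44 + u)*(2 + 3*u) = (2 + 3*u)*(44 + u))
U(-83)/(((-6*(-3) + 4) + 21)²) = (88 + 3*(-83)² + 134*(-83))/(((-6*(-3) + 4) + 21)²) = (88 + 3*6889 - 11122)/(((18 + 4) + 21)²) = (88 + 20667 - 11122)/((22 + 21)²) = 9633/(43²) = 9633/1849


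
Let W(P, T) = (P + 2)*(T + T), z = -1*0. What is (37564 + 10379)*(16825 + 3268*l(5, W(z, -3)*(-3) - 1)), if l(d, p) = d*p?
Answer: 28225242675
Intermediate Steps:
z = 0
W(P, T) = 2*T*(2 + P) (W(P, T) = (2 + P)*(2*T) = 2*T*(2 + P))
(37564 + 10379)*(16825 + 3268*l(5, W(z, -3)*(-3) - 1)) = (37564 + 10379)*(16825 + 3268*(5*((2*(-3)*(2 + 0))*(-3) - 1))) = 47943*(16825 + 3268*(5*((2*(-3)*2)*(-3) - 1))) = 47943*(16825 + 3268*(5*(-12*(-3) - 1))) = 47943*(16825 + 3268*(5*(36 - 1))) = 47943*(16825 + 3268*(5*35)) = 47943*(16825 + 3268*175) = 47943*(16825 + 571900) = 47943*588725 = 28225242675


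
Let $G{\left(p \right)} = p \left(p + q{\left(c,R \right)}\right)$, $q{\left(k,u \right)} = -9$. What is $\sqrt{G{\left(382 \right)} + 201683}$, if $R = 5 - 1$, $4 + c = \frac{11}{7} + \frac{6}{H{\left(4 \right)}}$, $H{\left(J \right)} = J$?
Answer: $9 \sqrt{4249} \approx 586.66$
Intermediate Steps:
$c = - \frac{13}{14}$ ($c = -4 + \left(\frac{11}{7} + \frac{6}{4}\right) = -4 + \left(11 \cdot \frac{1}{7} + 6 \cdot \frac{1}{4}\right) = -4 + \left(\frac{11}{7} + \frac{3}{2}\right) = -4 + \frac{43}{14} = - \frac{13}{14} \approx -0.92857$)
$R = 4$
$G{\left(p \right)} = p \left(-9 + p\right)$ ($G{\left(p \right)} = p \left(p - 9\right) = p \left(-9 + p\right)$)
$\sqrt{G{\left(382 \right)} + 201683} = \sqrt{382 \left(-9 + 382\right) + 201683} = \sqrt{382 \cdot 373 + 201683} = \sqrt{142486 + 201683} = \sqrt{344169} = 9 \sqrt{4249}$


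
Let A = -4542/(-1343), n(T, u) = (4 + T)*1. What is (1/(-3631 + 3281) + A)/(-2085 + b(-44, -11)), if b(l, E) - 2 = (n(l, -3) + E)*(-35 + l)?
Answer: 1588357/914717300 ≈ 0.0017364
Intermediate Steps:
n(T, u) = 4 + T
A = 4542/1343 (A = -4542*(-1/1343) = 4542/1343 ≈ 3.3820)
b(l, E) = 2 + (-35 + l)*(4 + E + l) (b(l, E) = 2 + ((4 + l) + E)*(-35 + l) = 2 + (4 + E + l)*(-35 + l) = 2 + (-35 + l)*(4 + E + l))
(1/(-3631 + 3281) + A)/(-2085 + b(-44, -11)) = (1/(-3631 + 3281) + 4542/1343)/(-2085 + (-138 + (-44)² - 35*(-11) - 31*(-44) - 11*(-44))) = (1/(-350) + 4542/1343)/(-2085 + (-138 + 1936 + 385 + 1364 + 484)) = (-1/350 + 4542/1343)/(-2085 + 4031) = (1588357/470050)/1946 = (1588357/470050)*(1/1946) = 1588357/914717300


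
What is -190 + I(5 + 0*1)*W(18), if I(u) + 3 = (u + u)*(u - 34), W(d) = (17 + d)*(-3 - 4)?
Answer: 71595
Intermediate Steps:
W(d) = -119 - 7*d (W(d) = (17 + d)*(-7) = -119 - 7*d)
I(u) = -3 + 2*u*(-34 + u) (I(u) = -3 + (u + u)*(u - 34) = -3 + (2*u)*(-34 + u) = -3 + 2*u*(-34 + u))
-190 + I(5 + 0*1)*W(18) = -190 + (-3 - 68*(5 + 0*1) + 2*(5 + 0*1)**2)*(-119 - 7*18) = -190 + (-3 - 68*(5 + 0) + 2*(5 + 0)**2)*(-119 - 126) = -190 + (-3 - 68*5 + 2*5**2)*(-245) = -190 + (-3 - 340 + 2*25)*(-245) = -190 + (-3 - 340 + 50)*(-245) = -190 - 293*(-245) = -190 + 71785 = 71595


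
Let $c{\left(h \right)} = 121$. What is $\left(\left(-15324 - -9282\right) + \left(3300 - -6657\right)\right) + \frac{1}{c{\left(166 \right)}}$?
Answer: $\frac{473716}{121} \approx 3915.0$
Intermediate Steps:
$\left(\left(-15324 - -9282\right) + \left(3300 - -6657\right)\right) + \frac{1}{c{\left(166 \right)}} = \left(\left(-15324 - -9282\right) + \left(3300 - -6657\right)\right) + \frac{1}{121} = \left(\left(-15324 + 9282\right) + \left(3300 + 6657\right)\right) + \frac{1}{121} = \left(-6042 + 9957\right) + \frac{1}{121} = 3915 + \frac{1}{121} = \frac{473716}{121}$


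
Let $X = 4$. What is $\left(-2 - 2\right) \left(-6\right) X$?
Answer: $96$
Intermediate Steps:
$\left(-2 - 2\right) \left(-6\right) X = \left(-2 - 2\right) \left(-6\right) 4 = \left(-4\right) \left(-6\right) 4 = 24 \cdot 4 = 96$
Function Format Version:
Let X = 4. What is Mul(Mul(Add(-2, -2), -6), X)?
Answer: 96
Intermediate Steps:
Mul(Mul(Add(-2, -2), -6), X) = Mul(Mul(Add(-2, -2), -6), 4) = Mul(Mul(-4, -6), 4) = Mul(24, 4) = 96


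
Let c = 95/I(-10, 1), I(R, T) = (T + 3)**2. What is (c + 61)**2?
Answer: 1147041/256 ≈ 4480.6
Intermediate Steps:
I(R, T) = (3 + T)**2
c = 95/16 (c = 95/((3 + 1)**2) = 95/(4**2) = 95/16 ≈ 5.9375)
(c + 61)**2 = (95/16 + 61)**2 = (1071/16)**2 = 1147041/256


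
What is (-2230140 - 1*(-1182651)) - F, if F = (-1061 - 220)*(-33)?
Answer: -1089762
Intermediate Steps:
F = 42273 (F = -1281*(-33) = 42273)
(-2230140 - 1*(-1182651)) - F = (-2230140 - 1*(-1182651)) - 1*42273 = (-2230140 + 1182651) - 42273 = -1047489 - 42273 = -1089762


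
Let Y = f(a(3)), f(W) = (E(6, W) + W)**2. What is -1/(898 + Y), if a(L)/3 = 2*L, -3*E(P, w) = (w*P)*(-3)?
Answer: -1/16774 ≈ -5.9616e-5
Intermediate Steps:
E(P, w) = P*w (E(P, w) = -w*P*(-3)/3 = -P*w*(-3)/3 = -(-1)*P*w = P*w)
a(L) = 6*L (a(L) = 3*(2*L) = 6*L)
f(W) = 49*W**2 (f(W) = (6*W + W)**2 = (7*W)**2 = 49*W**2)
Y = 15876 (Y = 49*(6*3)**2 = 49*18**2 = 49*324 = 15876)
-1/(898 + Y) = -1/(898 + 15876) = -1/16774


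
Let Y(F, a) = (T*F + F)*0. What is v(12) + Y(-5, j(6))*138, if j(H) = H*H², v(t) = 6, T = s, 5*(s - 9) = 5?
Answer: 6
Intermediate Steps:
s = 10 (s = 9 + (⅕)*5 = 9 + 1 = 10)
T = 10
j(H) = H³
Y(F, a) = 0 (Y(F, a) = (10*F + F)*0 = (11*F)*0 = 0)
v(12) + Y(-5, j(6))*138 = 6 + 0*138 = 6 + 0 = 6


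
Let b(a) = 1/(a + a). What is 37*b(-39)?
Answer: -37/78 ≈ -0.47436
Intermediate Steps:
b(a) = 1/(2*a)
37*b(-39) = 37*((½)/(-39)) = 37*((½)*(-1/39)) = 37*(-1/78) = -37/78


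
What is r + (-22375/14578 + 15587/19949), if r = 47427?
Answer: 13792336057305/290816522 ≈ 47426.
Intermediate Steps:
r + (-22375/14578 + 15587/19949) = 47427 + (-22375/14578 + 15587/19949) = 47427 - 219131589/290816522 = 13792336057305/290816522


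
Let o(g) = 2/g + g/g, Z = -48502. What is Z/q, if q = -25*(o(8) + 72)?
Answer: 194008/7325 ≈ 26.486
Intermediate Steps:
o(g) = 1 + 2/g (o(g) = 2/g + 1 = 1 + 2/g)
q = -7325/4 (q = -25*((2 + 8)/8 + 72) = -25*((1/8)*10 + 72) = -25*(5/4 + 72) = -25*293/4 = -7325/4 ≈ -1831.3)
Z/q = -48502/(-7325/4) = -48502*(-4/7325) = 194008/7325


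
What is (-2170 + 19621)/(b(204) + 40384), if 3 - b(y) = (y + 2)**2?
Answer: -5817/683 ≈ -8.5168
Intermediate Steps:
b(y) = 3 - (2 + y)**2 (b(y) = 3 - (y + 2)**2 = 3 - (2 + y)**2)
(-2170 + 19621)/(b(204) + 40384) = (-2170 + 19621)/((3 - (2 + 204)**2) + 40384) = 17451/((3 - 1*206**2) + 40384) = 17451/((3 - 1*42436) + 40384) = 17451/((3 - 42436) + 40384) = 17451/(-42433 + 40384) = 17451/(-2049) = 17451*(-1/2049) = -5817/683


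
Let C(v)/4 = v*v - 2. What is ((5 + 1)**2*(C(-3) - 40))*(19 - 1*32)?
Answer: 5616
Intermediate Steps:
C(v) = -8 + 4*v**2 (C(v) = 4*(v*v - 2) = 4*(v**2 - 2) = 4*(-2 + v**2) = -8 + 4*v**2)
((5 + 1)**2*(C(-3) - 40))*(19 - 1*32) = ((5 + 1)**2*((-8 + 4*(-3)**2) - 40))*(19 - 1*32) = (6**2*((-8 + 4*9) - 40))*(19 - 32) = (36*((-8 + 36) - 40))*(-13) = (36*(28 - 40))*(-13) = (36*(-12))*(-13) = -432*(-13) = 5616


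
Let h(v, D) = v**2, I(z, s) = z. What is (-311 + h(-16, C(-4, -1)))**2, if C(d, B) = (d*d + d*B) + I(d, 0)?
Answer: 3025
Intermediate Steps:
C(d, B) = d + d**2 + B*d (C(d, B) = (d*d + d*B) + d = (d**2 + B*d) + d = d + d**2 + B*d)
(-311 + h(-16, C(-4, -1)))**2 = (-311 + (-16)**2)**2 = (-311 + 256)**2 = (-55)**2 = 3025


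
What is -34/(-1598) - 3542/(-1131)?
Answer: 167605/53157 ≈ 3.1530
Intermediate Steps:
-34/(-1598) - 3542/(-1131) = -34*(-1/1598) - 3542*(-1/1131) = 1/47 + 3542/1131 = 167605/53157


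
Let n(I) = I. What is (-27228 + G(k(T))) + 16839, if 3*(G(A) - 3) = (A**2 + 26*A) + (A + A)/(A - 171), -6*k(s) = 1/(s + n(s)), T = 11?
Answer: -12254891213531/1179935856 ≈ -10386.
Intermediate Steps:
k(s) = -1/(12*s) (k(s) = -1/(6*(s + s)) = -1/(2*s)/6 = -1/(12*s))
G(A) = 3 + A**2/3 + 26*A/3 + 2*A/(3*(-171 + A)) (G(A) = 3 + ((A**2 + 26*A) + (A + A)/(A - 171))/3 = 3 + ((A**2 + 26*A) + (2*A)/(-171 + A))/3 = 3 + ((A**2 + 26*A) + 2*A/(-171 + A))/3 = 3 + (A**2 + 26*A + 2*A/(-171 + A))/3 = 3 + (A**2/3 + 26*A/3 + 2*A/(3*(-171 + A))) = 3 + A**2/3 + 26*A/3 + 2*A/(3*(-171 + A)))
(-27228 + G(k(T))) + 16839 = (-27228 + (-1539 + (-1/12/11)**3 - (-4435)/(12*11) - 145*(-1/12/11)**2)/(3*(-171 - 1/12/11))) + 16839 = (-27228 + (-1539 + (-1/12*1/11)**3 - (-4435)/(12*11) - 145*(-1/12*1/11)**2)/(3*(-171 - 1/12*1/11))) + 16839 = (-27228 + (-1539 + (-1/132)**3 - 4435*(-1/132) - 145*(-1/132)**2)/(3*(-171 - 1/132))) + 16839 = (-27228 + (-1539 - 1/2299968 + 4435/132 - 145*1/17424)/(3*(-22573/132))) + 16839 = (-27228 + (1/3)*(-132/22573)*(-1539 - 1/2299968 + 4435/132 - 145/17424)) + 16839 = (-27228 + (1/3)*(-132/22573)*(-3462394453/2299968)) + 16839 = (-27228 + 3462394453/1179935856) + 16839 = -32123831092715/1179935856 + 16839 = -12254891213531/1179935856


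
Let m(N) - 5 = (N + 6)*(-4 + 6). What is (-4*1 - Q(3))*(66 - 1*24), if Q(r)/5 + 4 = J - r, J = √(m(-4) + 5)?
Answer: 1302 - 210*√14 ≈ 516.25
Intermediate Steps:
m(N) = 17 + 2*N (m(N) = 5 + (N + 6)*(-4 + 6) = 5 + (6 + N)*2 = 5 + (12 + 2*N) = 17 + 2*N)
J = √14 (J = √((17 + 2*(-4)) + 5) = √((17 - 8) + 5) = √(9 + 5) = √14 ≈ 3.7417)
Q(r) = -20 - 5*r + 5*√14 (Q(r) = -20 + 5*(√14 - r) = -20 + (-5*r + 5*√14) = -20 - 5*r + 5*√14)
(-4*1 - Q(3))*(66 - 1*24) = (-4*1 - (-20 - 5*3 + 5*√14))*(66 - 1*24) = (-4 - (-20 - 15 + 5*√14))*(66 - 24) = (-4 - (-35 + 5*√14))*42 = (-4 + (35 - 5*√14))*42 = (31 - 5*√14)*42 = 1302 - 210*√14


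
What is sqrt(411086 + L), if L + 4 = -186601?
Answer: sqrt(224481) ≈ 473.79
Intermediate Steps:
L = -186605 (L = -4 - 186601 = -186605)
sqrt(411086 + L) = sqrt(411086 - 186605) = sqrt(224481)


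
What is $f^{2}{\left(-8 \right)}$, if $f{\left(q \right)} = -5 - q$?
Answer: $9$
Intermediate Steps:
$f^{2}{\left(-8 \right)} = \left(-5 - -8\right)^{2} = \left(-5 + 8\right)^{2} = 3^{2} = 9$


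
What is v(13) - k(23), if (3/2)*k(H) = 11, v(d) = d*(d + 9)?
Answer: 836/3 ≈ 278.67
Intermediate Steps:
v(d) = d*(9 + d)
k(H) = 22/3 (k(H) = (⅔)*11 = 22/3)
v(13) - k(23) = 13*(9 + 13) - 1*22/3 = 13*22 - 22/3 = 286 - 22/3 = 836/3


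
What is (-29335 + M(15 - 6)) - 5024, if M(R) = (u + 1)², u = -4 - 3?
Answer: -34323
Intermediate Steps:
u = -7
M(R) = 36 (M(R) = (-7 + 1)² = (-6)² = 36)
(-29335 + M(15 - 6)) - 5024 = (-29335 + 36) - 5024 = -29299 - 5024 = -34323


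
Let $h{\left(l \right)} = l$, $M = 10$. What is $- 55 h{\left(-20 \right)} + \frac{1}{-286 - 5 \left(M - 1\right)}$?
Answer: $\frac{364099}{331} \approx 1100.0$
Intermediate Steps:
$- 55 h{\left(-20 \right)} + \frac{1}{-286 - 5 \left(M - 1\right)} = \left(-55\right) \left(-20\right) + \frac{1}{-286 - 5 \left(10 - 1\right)} = 1100 + \frac{1}{-286 - 45} = 1100 + \frac{1}{-331} = 1100 - \frac{1}{331} = \frac{364099}{331}$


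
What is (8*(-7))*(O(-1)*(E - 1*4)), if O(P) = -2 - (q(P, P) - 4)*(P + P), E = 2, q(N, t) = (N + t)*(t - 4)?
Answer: 1120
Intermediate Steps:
q(N, t) = (-4 + t)*(N + t) (q(N, t) = (N + t)*(-4 + t) = (-4 + t)*(N + t))
O(P) = -2 - 2*P*(-4 - 8*P + 2*P²) (O(P) = -2 - ((P² - 4*P - 4*P + P*P) - 4)*(P + P) = -2 - ((P² - 4*P - 4*P + P²) - 4)*2*P = -2 - ((-8*P + 2*P²) - 4)*2*P = -2 - (-4 - 8*P + 2*P²)*2*P = -2 - 2*P*(-4 - 8*P + 2*P²))
(8*(-7))*(O(-1)*(E - 1*4)) = (8*(-7))*((-2 + 8*(-1) - 4*(-1)²*(-4 - 1))*(2 - 1*4)) = -56*(-2 - 8 - 4*1*(-5))*(2 - 4) = -56*(-2 - 8 + 20)*(-2) = -560*(-2) = -56*(-20) = 1120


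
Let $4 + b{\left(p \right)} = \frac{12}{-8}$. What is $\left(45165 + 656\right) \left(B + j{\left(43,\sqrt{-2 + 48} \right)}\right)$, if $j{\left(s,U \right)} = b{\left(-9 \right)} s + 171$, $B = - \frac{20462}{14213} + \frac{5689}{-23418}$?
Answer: $- \frac{512303044510550}{166420017} \approx -3.0784 \cdot 10^{6}$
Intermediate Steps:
$b{\left(p \right)} = - \frac{11}{2}$ ($b{\left(p \right)} = -4 + \frac{12}{-8} = -4 + 12 \left(- \frac{1}{8}\right) = -4 - \frac{3}{2} = - \frac{11}{2}$)
$B = - \frac{560036873}{332840034}$ ($B = \left(-20462\right) \frac{1}{14213} + 5689 \left(- \frac{1}{23418}\right) = - \frac{20462}{14213} - \frac{5689}{23418} = - \frac{560036873}{332840034} \approx -1.6826$)
$j{\left(s,U \right)} = 171 - \frac{11 s}{2}$ ($j{\left(s,U \right)} = - \frac{11 s}{2} + 171 = 171 - \frac{11 s}{2}$)
$\left(45165 + 656\right) \left(B + j{\left(43,\sqrt{-2 + 48} \right)}\right) = \left(45165 + 656\right) \left(- \frac{560036873}{332840034} + \left(171 - \frac{473}{2}\right)\right) = 45821 \left(- \frac{560036873}{332840034} + \left(171 - \frac{473}{2}\right)\right) = 45821 \left(- \frac{560036873}{332840034} - \frac{131}{2}\right) = 45821 \left(- \frac{11180529550}{166420017}\right) = - \frac{512303044510550}{166420017}$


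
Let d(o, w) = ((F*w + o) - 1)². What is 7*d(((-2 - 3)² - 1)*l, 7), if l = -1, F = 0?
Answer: 4375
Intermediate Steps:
d(o, w) = (-1 + o)² (d(o, w) = ((0*w + o) - 1)² = ((0 + o) - 1)² = (o - 1)² = (-1 + o)²)
7*d(((-2 - 3)² - 1)*l, 7) = 7*(-1 + ((-2 - 3)² - 1)*(-1))² = 7*(-1 + ((-5)² - 1)*(-1))² = 7*(-1 + (25 - 1)*(-1))² = 7*(-1 + 24*(-1))² = 7*(-1 - 24)² = 7*(-25)² = 7*625 = 4375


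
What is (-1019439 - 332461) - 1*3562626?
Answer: -4914526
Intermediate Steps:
(-1019439 - 332461) - 1*3562626 = -1351900 - 3562626 = -4914526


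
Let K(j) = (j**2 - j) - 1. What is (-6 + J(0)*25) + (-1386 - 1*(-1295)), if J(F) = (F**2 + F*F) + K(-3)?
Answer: 178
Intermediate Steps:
K(j) = -1 + j**2 - j
J(F) = 11 + 2*F**2 (J(F) = (F**2 + F*F) + (-1 + (-3)**2 - 1*(-3)) = (F**2 + F**2) + (-1 + 9 + 3) = 2*F**2 + 11 = 11 + 2*F**2)
(-6 + J(0)*25) + (-1386 - 1*(-1295)) = (-6 + (11 + 2*0**2)*25) + (-1386 - 1*(-1295)) = (-6 + (11 + 2*0)*25) + (-1386 + 1295) = (-6 + (11 + 0)*25) - 91 = (-6 + 11*25) - 91 = (-6 + 275) - 91 = 269 - 91 = 178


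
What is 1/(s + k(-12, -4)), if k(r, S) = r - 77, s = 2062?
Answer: 1/1973 ≈ 0.00050684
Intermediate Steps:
k(r, S) = -77 + r
1/(s + k(-12, -4)) = 1/(2062 + (-77 - 12)) = 1/(2062 - 89) = 1/1973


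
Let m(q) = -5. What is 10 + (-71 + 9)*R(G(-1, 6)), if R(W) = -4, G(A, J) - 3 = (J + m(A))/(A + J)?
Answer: 258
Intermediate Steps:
G(A, J) = 3 + (-5 + J)/(A + J) (G(A, J) = 3 + (J - 5)/(A + J) = 3 + (-5 + J)/(A + J))
10 + (-71 + 9)*R(G(-1, 6)) = 10 + (-71 + 9)*(-4) = 10 - 62*(-4) = 10 + 248 = 258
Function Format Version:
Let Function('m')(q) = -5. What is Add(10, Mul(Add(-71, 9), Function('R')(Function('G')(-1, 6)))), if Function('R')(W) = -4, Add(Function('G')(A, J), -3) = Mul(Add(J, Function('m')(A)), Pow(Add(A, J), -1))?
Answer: 258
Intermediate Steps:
Function('G')(A, J) = Add(3, Mul(Pow(Add(A, J), -1), Add(-5, J))) (Function('G')(A, J) = Add(3, Mul(Add(J, -5), Pow(Add(A, J), -1))) = Add(3, Mul(Add(-5, J), Pow(Add(A, J), -1))) = Add(3, Mul(Pow(Add(A, J), -1), Add(-5, J))))
Add(10, Mul(Add(-71, 9), Function('R')(Function('G')(-1, 6)))) = Add(10, Mul(Add(-71, 9), -4)) = Add(10, Mul(-62, -4)) = Add(10, 248) = 258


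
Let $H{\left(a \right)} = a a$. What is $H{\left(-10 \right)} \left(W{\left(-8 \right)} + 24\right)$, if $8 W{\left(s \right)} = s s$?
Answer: $3200$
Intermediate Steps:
$H{\left(a \right)} = a^{2}$
$W{\left(s \right)} = \frac{s^{2}}{8}$ ($W{\left(s \right)} = \frac{s s}{8} = \frac{s^{2}}{8}$)
$H{\left(-10 \right)} \left(W{\left(-8 \right)} + 24\right) = \left(-10\right)^{2} \left(\frac{\left(-8\right)^{2}}{8} + 24\right) = 100 \left(\frac{1}{8} \cdot 64 + 24\right) = 100 \left(8 + 24\right) = 100 \cdot 32 = 3200$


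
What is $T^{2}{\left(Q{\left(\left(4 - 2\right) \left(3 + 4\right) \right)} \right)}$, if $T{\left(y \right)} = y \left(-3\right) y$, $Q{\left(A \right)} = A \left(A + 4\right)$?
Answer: $36294822144$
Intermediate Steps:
$Q{\left(A \right)} = A \left(4 + A\right)$
$T{\left(y \right)} = - 3 y^{2}$ ($T{\left(y \right)} = - 3 y y = - 3 y^{2}$)
$T^{2}{\left(Q{\left(\left(4 - 2\right) \left(3 + 4\right) \right)} \right)} = \left(- 3 \left(\left(4 - 2\right) \left(3 + 4\right) \left(4 + \left(4 - 2\right) \left(3 + 4\right)\right)\right)^{2}\right)^{2} = \left(- 3 \left(2 \cdot 7 \left(4 + 2 \cdot 7\right)\right)^{2}\right)^{2} = \left(- 3 \left(14 \left(4 + 14\right)\right)^{2}\right)^{2} = \left(- 3 \left(14 \cdot 18\right)^{2}\right)^{2} = \left(- 3 \cdot 252^{2}\right)^{2} = \left(\left(-3\right) 63504\right)^{2} = \left(-190512\right)^{2} = 36294822144$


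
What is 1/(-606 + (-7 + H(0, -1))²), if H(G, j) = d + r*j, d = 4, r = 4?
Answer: -1/557 ≈ -0.0017953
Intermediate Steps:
H(G, j) = 4 + 4*j
1/(-606 + (-7 + H(0, -1))²) = 1/(-606 + (-7 + (4 + 4*(-1)))²) = 1/(-606 + (-7 + (4 - 4))²) = 1/(-606 + (-7 + 0)²) = 1/(-606 + (-7)²) = 1/(-606 + 49) = 1/(-557) = -1/557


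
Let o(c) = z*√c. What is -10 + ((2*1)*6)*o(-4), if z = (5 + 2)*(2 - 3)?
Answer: -10 - 168*I ≈ -10.0 - 168.0*I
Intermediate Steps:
z = -7 (z = 7*(-1) = -7)
o(c) = -7*√c
-10 + ((2*1)*6)*o(-4) = -10 + ((2*1)*6)*(-14*I) = -10 + (2*6)*(-14*I) = -10 + 12*(-14*I) = -10 - 168*I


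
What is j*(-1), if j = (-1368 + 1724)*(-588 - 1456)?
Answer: 727664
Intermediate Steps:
j = -727664 (j = 356*(-2044) = -727664)
j*(-1) = -727664*(-1) = 727664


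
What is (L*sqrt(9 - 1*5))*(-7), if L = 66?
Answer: -924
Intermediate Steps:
(L*sqrt(9 - 1*5))*(-7) = (66*sqrt(9 - 1*5))*(-7) = (66*sqrt(9 - 5))*(-7) = (66*sqrt(4))*(-7) = (66*2)*(-7) = 132*(-7) = -924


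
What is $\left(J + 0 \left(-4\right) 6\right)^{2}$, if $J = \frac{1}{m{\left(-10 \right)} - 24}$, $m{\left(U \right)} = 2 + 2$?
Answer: $\frac{1}{400} \approx 0.0025$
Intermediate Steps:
$m{\left(U \right)} = 4$
$J = - \frac{1}{20}$ ($J = \frac{1}{4 - 24} = \frac{1}{-20} = - \frac{1}{20} \approx -0.05$)
$\left(J + 0 \left(-4\right) 6\right)^{2} = \left(- \frac{1}{20} + 0 \left(-4\right) 6\right)^{2} = \left(- \frac{1}{20} + 0 \cdot 6\right)^{2} = \left(- \frac{1}{20} + 0\right)^{2} = \left(- \frac{1}{20}\right)^{2} = \frac{1}{400}$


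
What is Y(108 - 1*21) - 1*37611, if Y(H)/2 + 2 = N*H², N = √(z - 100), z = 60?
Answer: -37615 + 30276*I*√10 ≈ -37615.0 + 95741.0*I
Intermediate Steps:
N = 2*I*√10 (N = √(60 - 100) = √(-40) = 2*I*√10 ≈ 6.3246*I)
Y(H) = -4 + 4*I*√10*H² (Y(H) = -4 + 2*((2*I*√10)*H²) = -4 + 2*(2*I*√10*H²) = -4 + 4*I*√10*H²)
Y(108 - 1*21) - 1*37611 = (-4 + 4*I*√10*(108 - 1*21)²) - 1*37611 = (-4 + 4*I*√10*(108 - 21)²) - 37611 = (-4 + 4*I*√10*87²) - 37611 = (-4 + 4*I*√10*7569) - 37611 = (-4 + 30276*I*√10) - 37611 = -37615 + 30276*I*√10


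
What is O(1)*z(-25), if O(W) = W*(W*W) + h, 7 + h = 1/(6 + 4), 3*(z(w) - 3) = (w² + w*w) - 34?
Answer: -14455/6 ≈ -2409.2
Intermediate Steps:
z(w) = -25/3 + 2*w²/3 (z(w) = 3 + ((w² + w*w) - 34)/3 = 3 + ((w² + w²) - 34)/3 = 3 + (2*w² - 34)/3 = 3 + (-34 + 2*w²)/3 = 3 + (-34/3 + 2*w²/3) = -25/3 + 2*w²/3)
h = -69/10 (h = -7 + 1/(6 + 4) = -7 + 1/10 = -7 + ⅒ = -69/10 ≈ -6.9000)
O(W) = -69/10 + W³ (O(W) = W*(W*W) - 69/10 = W*W² - 69/10 = W³ - 69/10 = -69/10 + W³)
O(1)*z(-25) = (-69/10 + 1³)*(-25/3 + (⅔)*(-25)²) = (-69/10 + 1)*(-25/3 + (⅔)*625) = -59*(-25/3 + 1250/3)/10 = -59/10*1225/3 = -14455/6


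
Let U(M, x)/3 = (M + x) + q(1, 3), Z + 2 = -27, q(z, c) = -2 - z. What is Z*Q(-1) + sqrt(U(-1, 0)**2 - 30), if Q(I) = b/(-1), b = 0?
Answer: sqrt(114) ≈ 10.677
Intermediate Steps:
Z = -29 (Z = -2 - 27 = -29)
U(M, x) = -9 + 3*M + 3*x (U(M, x) = 3*((M + x) + (-2 - 1*1)) = 3*((M + x) + (-2 - 1)) = 3*((M + x) - 3) = 3*(-3 + M + x) = -9 + 3*M + 3*x)
Q(I) = 0 (Q(I) = 0/(-1) = 0*(-1) = 0)
Z*Q(-1) + sqrt(U(-1, 0)**2 - 30) = -29*0 + sqrt((-9 + 3*(-1) + 3*0)**2 - 30) = 0 + sqrt((-9 - 3 + 0)**2 - 30) = 0 + sqrt((-12)**2 - 30) = 0 + sqrt(144 - 30) = 0 + sqrt(114) = sqrt(114)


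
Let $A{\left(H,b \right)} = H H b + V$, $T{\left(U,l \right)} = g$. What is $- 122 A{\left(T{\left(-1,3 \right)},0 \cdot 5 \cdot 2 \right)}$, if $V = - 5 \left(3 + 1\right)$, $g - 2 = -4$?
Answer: $2440$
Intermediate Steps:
$g = -2$ ($g = 2 - 4 = -2$)
$V = -20$ ($V = \left(-5\right) 4 = -20$)
$T{\left(U,l \right)} = -2$
$A{\left(H,b \right)} = -20 + b H^{2}$ ($A{\left(H,b \right)} = H H b - 20 = H^{2} b - 20 = b H^{2} - 20 = -20 + b H^{2}$)
$- 122 A{\left(T{\left(-1,3 \right)},0 \cdot 5 \cdot 2 \right)} = - 122 \left(-20 + 0 \cdot 5 \cdot 2 \left(-2\right)^{2}\right) = - 122 \left(-20 + 0 \cdot 2 \cdot 4\right) = - 122 \left(-20 + 0 \cdot 4\right) = - 122 \left(-20 + 0\right) = \left(-122\right) \left(-20\right) = 2440$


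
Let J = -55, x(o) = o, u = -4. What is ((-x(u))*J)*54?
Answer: -11880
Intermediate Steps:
((-x(u))*J)*54 = (-1*(-4)*(-55))*54 = (4*(-55))*54 = -220*54 = -11880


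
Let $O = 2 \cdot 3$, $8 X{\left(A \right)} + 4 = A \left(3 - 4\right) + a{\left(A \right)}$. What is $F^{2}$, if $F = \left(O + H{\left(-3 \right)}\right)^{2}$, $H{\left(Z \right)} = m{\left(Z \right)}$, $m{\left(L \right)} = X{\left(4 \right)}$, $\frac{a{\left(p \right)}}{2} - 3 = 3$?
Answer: $\frac{28561}{16} \approx 1785.1$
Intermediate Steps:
$a{\left(p \right)} = 12$ ($a{\left(p \right)} = 6 + 2 \cdot 3 = 6 + 6 = 12$)
$X{\left(A \right)} = 1 - \frac{A}{8}$ ($X{\left(A \right)} = - \frac{1}{2} + \frac{A \left(3 - 4\right) + 12}{8} = - \frac{1}{2} + \frac{A \left(-1\right) + 12}{8} = - \frac{1}{2} + \frac{- A + 12}{8} = - \frac{1}{2} + \frac{12 - A}{8} = - \frac{1}{2} - \left(- \frac{3}{2} + \frac{A}{8}\right) = 1 - \frac{A}{8}$)
$O = 6$
$m{\left(L \right)} = \frac{1}{2}$ ($m{\left(L \right)} = 1 - \frac{1}{2} = \frac{1}{2}$)
$H{\left(Z \right)} = \frac{1}{2}$
$F = \frac{169}{4}$ ($F = \left(6 + \frac{1}{2}\right)^{2} = \left(\frac{13}{2}\right)^{2} = \frac{169}{4} \approx 42.25$)
$F^{2} = \left(\frac{169}{4}\right)^{2} = \frac{28561}{16}$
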